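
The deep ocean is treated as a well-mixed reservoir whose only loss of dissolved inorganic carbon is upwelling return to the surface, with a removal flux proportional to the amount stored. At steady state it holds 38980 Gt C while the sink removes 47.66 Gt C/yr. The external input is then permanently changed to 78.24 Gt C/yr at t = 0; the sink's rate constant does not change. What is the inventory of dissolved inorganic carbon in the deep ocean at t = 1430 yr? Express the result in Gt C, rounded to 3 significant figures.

59600 Gt C

The sink rate constant is k = F₀/M₀ = 47.66/38980 = 0.001223 yr⁻¹.
Solving dM/dt = F₁ − kM with M(0) = M₀ gives M(t) = F₁/k + (M₀ − F₁/k)·e^(−kt).
F₁/k = 78.24/0.001223 = 63991 Gt C; kt = 0.001223 × 1430 = 1.748, e^(−kt) = 0.1740.
M(1430) = 63991 + (38980 − 63991) × 0.1740 = 63991 − 4353 = 59638 Gt C.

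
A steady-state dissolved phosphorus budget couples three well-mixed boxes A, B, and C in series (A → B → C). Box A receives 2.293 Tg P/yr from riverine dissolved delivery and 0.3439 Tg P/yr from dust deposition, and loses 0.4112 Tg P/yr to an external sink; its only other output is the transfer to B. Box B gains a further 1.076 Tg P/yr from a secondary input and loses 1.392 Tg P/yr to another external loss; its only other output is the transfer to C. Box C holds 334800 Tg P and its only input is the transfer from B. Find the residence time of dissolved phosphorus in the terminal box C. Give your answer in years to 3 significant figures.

Box A: F(A→B) = (2.293 + 0.3439) − 0.4112 = 2.2257 Tg P/yr.
Box B: F(B→C) = (2.2257 + 1.076) − 1.392 = 1.9097 Tg P/yr.
Box C throughput = its input = 1.9097 Tg P/yr; τ = 334800 / 1.9097 = 175300 yr.

175000 yr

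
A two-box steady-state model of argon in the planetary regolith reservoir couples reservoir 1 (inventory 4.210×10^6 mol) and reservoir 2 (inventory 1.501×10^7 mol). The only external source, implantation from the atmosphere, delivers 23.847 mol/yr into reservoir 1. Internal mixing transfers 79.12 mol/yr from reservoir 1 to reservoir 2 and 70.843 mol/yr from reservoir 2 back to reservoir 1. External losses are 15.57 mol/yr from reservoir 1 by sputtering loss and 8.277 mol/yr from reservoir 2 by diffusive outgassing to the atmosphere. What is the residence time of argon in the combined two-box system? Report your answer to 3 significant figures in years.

Residence time in the combined system uses the total inventory and the total *external* removal — internal exchanges between the two boxes cancel.
M_total = 4.210×10^6 + 1.501×10^7 = 1.9220×10^7 mol.
ΣF_external_out = 15.57 + 8.277 = 23.847 mol/yr.
τ = M_total / ΣF_ext = 1.9220×10^7 / 23.847 = 806000 yr.

806000 yr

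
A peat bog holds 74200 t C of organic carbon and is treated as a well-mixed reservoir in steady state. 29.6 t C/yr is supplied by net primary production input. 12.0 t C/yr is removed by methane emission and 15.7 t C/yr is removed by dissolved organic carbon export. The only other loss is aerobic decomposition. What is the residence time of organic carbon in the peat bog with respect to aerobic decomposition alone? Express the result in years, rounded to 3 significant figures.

39100 yr

At steady state ΣF_in = ΣF_out.
ΣF_in = 29.600 t C/yr.
Aerobic decomposition flux = ΣF_in − (12.0 + 15.7) = 29.600 − 27.70 = 1.900 t C/yr.
τ = M / F = 74200 / 1.900 = 39050 yr.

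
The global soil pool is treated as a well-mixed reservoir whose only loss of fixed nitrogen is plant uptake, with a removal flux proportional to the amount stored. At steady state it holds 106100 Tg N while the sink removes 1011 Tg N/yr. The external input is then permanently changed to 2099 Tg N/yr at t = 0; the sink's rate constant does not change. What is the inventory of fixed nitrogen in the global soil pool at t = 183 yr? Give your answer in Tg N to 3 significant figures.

200000 Tg N

Residence time τ = M₀/F₀ = 104.9 yr. The eventual steady state is M_∞ = M₀·(F₁/F₀) = 106100 × 2099/1011 = 220280 Tg N.
The anomaly ΔM(t) = M(t) − M_∞ decays as ΔM₀·e^(−t/τ) with ΔM₀ = 106100 − 220280 = −114200 Tg N.
At t = 183 yr, e^(−t/τ) = e^(−1.744) = 0.1749, so ΔM = −19970 Tg N and M = 220280 − 19970 = 200310 Tg N.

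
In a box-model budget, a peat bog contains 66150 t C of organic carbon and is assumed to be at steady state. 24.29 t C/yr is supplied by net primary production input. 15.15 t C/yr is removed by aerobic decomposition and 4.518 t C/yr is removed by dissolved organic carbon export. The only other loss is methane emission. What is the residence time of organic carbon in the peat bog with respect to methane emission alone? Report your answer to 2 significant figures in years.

14000 yr

At steady state ΣF_in = ΣF_out.
ΣF_in = 24.290 t C/yr.
Methane emission flux = ΣF_in − (15.15 + 4.518) = 24.290 − 19.67 = 4.622 t C/yr.
τ = M / F = 66150 / 4.622 = 14310 yr.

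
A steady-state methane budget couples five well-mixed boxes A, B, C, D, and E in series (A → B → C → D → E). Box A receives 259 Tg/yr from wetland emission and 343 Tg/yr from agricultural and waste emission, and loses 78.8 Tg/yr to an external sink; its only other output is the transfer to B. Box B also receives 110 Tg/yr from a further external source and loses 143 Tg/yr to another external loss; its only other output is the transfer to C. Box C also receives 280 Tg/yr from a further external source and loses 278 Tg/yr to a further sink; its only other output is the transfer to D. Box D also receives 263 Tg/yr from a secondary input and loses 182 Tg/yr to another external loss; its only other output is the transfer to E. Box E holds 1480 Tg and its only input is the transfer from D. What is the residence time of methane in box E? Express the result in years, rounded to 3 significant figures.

2.58 yr

Box A: F(A→B) = (259 + 343) − 78.8 = 523.20 Tg/yr.
Box B: F(B→C) = (523.20 + 110) − 143 = 490.20 Tg/yr.
Box C: F(C→D) = (490.20 + 280) − 278 = 492.20 Tg/yr.
Box D: F(D→E) = (492.20 + 263) − 182 = 573.20 Tg/yr.
Box E throughput = its input = 573.20 Tg/yr; τ = 1480 / 573.20 = 2.582 yr.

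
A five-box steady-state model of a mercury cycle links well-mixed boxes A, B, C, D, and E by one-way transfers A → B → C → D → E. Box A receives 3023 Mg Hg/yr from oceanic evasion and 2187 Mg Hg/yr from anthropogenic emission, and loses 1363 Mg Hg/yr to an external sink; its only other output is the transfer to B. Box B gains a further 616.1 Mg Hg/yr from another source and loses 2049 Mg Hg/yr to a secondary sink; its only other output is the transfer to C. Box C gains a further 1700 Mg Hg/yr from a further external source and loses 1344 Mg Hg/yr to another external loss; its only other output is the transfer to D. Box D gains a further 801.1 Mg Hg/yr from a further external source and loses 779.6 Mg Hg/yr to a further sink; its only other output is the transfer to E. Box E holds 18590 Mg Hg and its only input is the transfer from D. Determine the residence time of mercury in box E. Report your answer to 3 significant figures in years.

Box A: F(A→B) = (3023 + 2187) − 1363 = 3847.0 Mg Hg/yr.
Box B: F(B→C) = (3847.0 + 616.1) − 2049 = 2414.1 Mg Hg/yr.
Box C: F(C→D) = (2414.1 + 1700) − 1344 = 2770.1 Mg Hg/yr.
Box D: F(D→E) = (2770.1 + 801.1) − 779.6 = 2791.6 Mg Hg/yr.
Box E throughput = its input = 2791.6 Mg Hg/yr; τ = 18590 / 2791.6 = 6.659 yr.

6.66 yr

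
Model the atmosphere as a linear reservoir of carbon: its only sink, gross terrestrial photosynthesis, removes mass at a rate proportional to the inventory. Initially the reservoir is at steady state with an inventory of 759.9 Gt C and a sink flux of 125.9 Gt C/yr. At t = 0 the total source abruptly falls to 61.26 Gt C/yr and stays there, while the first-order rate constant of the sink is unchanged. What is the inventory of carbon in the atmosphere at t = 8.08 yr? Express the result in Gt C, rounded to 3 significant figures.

The sink rate constant is k = F₀/M₀ = 125.9/759.9 = 0.1657 yr⁻¹.
Solving dM/dt = F₁ − kM with M(0) = M₀ gives M(t) = F₁/k + (M₀ − F₁/k)·e^(−kt).
F₁/k = 61.26/0.1657 = 369.75 Gt C; kt = 0.1657 × 8.08 = 1.339, e^(−kt) = 0.2622.
M(8.08) = 369.75 + (759.9 − 369.75) × 0.2622 = 369.75 + 102.3 = 472.04 Gt C.

472 Gt C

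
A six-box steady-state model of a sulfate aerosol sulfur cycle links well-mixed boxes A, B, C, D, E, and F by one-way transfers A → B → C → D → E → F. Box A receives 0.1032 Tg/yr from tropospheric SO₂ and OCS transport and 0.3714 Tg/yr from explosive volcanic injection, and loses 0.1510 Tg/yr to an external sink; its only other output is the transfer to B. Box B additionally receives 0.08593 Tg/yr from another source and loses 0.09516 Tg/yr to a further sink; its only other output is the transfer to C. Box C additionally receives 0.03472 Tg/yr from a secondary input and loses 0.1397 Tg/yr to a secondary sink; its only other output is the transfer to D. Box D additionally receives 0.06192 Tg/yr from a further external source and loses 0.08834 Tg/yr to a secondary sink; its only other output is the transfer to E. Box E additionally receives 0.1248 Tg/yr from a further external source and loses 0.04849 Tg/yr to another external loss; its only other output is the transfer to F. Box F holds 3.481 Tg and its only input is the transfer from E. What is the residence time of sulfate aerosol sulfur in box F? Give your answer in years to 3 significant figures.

Box A: F(A→B) = (0.1032 + 0.3714) − 0.1510 = 0.32360 Tg/yr.
Box B: F(B→C) = (0.32360 + 0.08593) − 0.09516 = 0.31437 Tg/yr.
Box C: F(C→D) = (0.31437 + 0.03472) − 0.1397 = 0.20939 Tg/yr.
Box D: F(D→E) = (0.20939 + 0.06192) − 0.08834 = 0.18297 Tg/yr.
Box E: F(E→F) = (0.18297 + 0.1248) − 0.04849 = 0.25928 Tg/yr.
Box F throughput = its input = 0.25928 Tg/yr; τ = 3.481 / 0.25928 = 13.43 yr.

13.4 yr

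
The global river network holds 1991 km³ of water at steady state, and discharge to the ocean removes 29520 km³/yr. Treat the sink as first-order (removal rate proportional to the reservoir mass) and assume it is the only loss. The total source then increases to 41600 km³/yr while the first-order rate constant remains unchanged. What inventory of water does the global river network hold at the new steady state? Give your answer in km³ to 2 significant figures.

2800 km³

Rate constant k = F/M = 29520 / 1991 = 14.83 yr⁻¹.
At the new steady state, source = k·M_new ⇒ M_new = 41600 / 14.83 = 2806 km³.
(Equivalently M_new = M × F_new/F_old = 1991 × 41600/29520.)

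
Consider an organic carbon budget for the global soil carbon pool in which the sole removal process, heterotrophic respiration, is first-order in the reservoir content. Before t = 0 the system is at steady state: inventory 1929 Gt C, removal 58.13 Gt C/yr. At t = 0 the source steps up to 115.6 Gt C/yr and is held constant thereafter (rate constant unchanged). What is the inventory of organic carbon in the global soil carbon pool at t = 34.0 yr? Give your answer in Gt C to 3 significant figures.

3150 Gt C

The sink rate constant is k = F₀/M₀ = 58.13/1929 = 0.03013 yr⁻¹.
Solving dM/dt = F₁ − kM with M(0) = M₀ gives M(t) = F₁/k + (M₀ − F₁/k)·e^(−kt).
F₁/k = 115.6/0.03013 = 3836.1 Gt C; kt = 0.03013 × 34.0 = 1.025, e^(−kt) = 0.3589.
M(34.0) = 3836.1 + (1929 − 3836.1) × 0.3589 = 3836.1 − 684.5 = 3151.6 Gt C.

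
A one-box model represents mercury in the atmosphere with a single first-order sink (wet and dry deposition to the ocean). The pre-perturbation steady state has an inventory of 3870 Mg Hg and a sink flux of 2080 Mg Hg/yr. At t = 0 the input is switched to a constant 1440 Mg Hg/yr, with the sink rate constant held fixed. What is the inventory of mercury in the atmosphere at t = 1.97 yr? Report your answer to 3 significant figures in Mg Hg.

3090 Mg Hg

τ = M₀/F₀ = 3870/2080 = 1.861 yr; rate constant k = 1/τ.
New steady state M_∞ = F₁/k = F₁·τ = 1440 × 1.861 = 2679.2 Mg Hg.
M(t) = M_∞ + (M₀ − M_∞)·e^(−t/τ); t/τ = 1.97/1.861 = 1.059, so e^(−t/τ) = 0.3469.
M(t) = 2679.2 + 1191 × 0.3469 = 3092.3 Mg Hg.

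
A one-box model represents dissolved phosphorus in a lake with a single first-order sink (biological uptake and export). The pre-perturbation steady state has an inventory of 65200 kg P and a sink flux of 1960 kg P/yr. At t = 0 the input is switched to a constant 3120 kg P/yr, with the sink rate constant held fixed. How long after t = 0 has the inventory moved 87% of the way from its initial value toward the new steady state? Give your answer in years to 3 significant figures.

67.9 yr

τ = M₀/F₀ = 65200/1960 = 33.27 yr.
The remaining gap fraction is e^(−t/τ); 87% covered ⇒ e^(−t/τ) = 0.130.
t = −τ ln(0.130) = 33.27 × 2.040 = 67.87 yr.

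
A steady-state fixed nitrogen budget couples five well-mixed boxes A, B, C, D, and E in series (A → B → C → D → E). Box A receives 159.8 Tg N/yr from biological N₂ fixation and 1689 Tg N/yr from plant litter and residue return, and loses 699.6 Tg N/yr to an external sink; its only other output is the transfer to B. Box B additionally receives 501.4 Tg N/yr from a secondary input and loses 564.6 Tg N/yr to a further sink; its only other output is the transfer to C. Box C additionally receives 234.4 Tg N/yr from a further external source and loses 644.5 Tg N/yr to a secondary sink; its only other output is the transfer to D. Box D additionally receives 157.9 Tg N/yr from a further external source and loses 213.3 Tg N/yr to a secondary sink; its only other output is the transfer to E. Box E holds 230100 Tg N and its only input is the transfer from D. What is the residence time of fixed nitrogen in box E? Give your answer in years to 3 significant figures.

Box A: F(A→B) = (159.8 + 1689) − 699.6 = 1149.2 Tg N/yr.
Box B: F(B→C) = (1149.2 + 501.4) − 564.6 = 1086.0 Tg N/yr.
Box C: F(C→D) = (1086.0 + 234.4) − 644.5 = 675.90 Tg N/yr.
Box D: F(D→E) = (675.90 + 157.9) − 213.3 = 620.50 Tg N/yr.
Box E throughput = its input = 620.50 Tg N/yr; τ = 230100 / 620.50 = 370.8 yr.

371 yr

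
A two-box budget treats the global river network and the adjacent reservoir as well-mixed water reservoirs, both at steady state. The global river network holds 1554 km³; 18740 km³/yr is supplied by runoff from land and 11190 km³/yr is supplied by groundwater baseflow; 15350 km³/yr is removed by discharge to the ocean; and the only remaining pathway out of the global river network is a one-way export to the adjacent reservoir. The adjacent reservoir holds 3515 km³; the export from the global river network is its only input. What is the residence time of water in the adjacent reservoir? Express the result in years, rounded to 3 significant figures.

0.241 yr

Balance the global river network: ΣF_in = 18740 + 11190 = 29930 km³/yr.
Export to the adjacent reservoir = ΣF_in − (15350) = 14580 km³/yr.
At steady state the output of the adjacent reservoir equals its input, 14580 km³/yr.
τ = M / F = 3515 / 14580 = 0.2411 yr.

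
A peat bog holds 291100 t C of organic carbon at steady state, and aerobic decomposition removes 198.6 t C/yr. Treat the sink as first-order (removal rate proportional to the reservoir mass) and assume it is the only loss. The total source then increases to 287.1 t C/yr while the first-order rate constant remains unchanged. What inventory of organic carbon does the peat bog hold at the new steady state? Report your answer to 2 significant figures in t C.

420000 t C

Rate constant k = F/M = 198.6 / 291100 = 0.0006822 yr⁻¹.
At the new steady state, source = k·M_new ⇒ M_new = 287.1 / 0.0006822 = 420800 t C.
(Equivalently M_new = M × F_new/F_old = 291100 × 287.1/198.6.)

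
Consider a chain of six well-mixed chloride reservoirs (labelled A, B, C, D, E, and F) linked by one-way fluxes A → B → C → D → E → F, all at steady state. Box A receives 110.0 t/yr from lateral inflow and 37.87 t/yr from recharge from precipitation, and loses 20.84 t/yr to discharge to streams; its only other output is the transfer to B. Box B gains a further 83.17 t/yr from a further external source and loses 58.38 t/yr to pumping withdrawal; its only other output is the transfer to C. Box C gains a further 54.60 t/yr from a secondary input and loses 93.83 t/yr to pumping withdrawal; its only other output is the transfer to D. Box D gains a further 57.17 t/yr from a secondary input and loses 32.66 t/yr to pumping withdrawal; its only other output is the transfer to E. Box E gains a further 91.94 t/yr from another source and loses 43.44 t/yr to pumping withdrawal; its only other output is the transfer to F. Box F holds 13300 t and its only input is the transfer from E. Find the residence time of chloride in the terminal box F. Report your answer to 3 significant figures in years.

71.7 yr

Box A: F(A→B) = (110.0 + 37.87) − 20.84 = 127.03 t/yr.
Box B: F(B→C) = (127.03 + 83.17) − 58.38 = 151.82 t/yr.
Box C: F(C→D) = (151.82 + 54.60) − 93.83 = 112.59 t/yr.
Box D: F(D→E) = (112.59 + 57.17) − 32.66 = 137.10 t/yr.
Box E: F(E→F) = (137.10 + 91.94) − 43.44 = 185.60 t/yr.
Box F throughput = its input = 185.60 t/yr; τ = 13300 / 185.60 = 71.66 yr.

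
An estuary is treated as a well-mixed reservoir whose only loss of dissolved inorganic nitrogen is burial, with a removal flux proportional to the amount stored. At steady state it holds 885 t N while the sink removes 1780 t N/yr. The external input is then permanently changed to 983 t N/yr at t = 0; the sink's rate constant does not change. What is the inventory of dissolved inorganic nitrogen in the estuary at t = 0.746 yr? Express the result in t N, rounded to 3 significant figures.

The sink rate constant is k = F₀/M₀ = 1780/885 = 2.011 yr⁻¹.
Solving dM/dt = F₁ − kM with M(0) = M₀ gives M(t) = F₁/k + (M₀ − F₁/k)·e^(−kt).
F₁/k = 983/2.011 = 488.74 t N; kt = 2.011 × 0.746 = 1.500, e^(−kt) = 0.2230.
M(0.746) = 488.74 + (885 − 488.74) × 0.2230 = 488.74 + 88.38 = 577.12 t N.

577 t N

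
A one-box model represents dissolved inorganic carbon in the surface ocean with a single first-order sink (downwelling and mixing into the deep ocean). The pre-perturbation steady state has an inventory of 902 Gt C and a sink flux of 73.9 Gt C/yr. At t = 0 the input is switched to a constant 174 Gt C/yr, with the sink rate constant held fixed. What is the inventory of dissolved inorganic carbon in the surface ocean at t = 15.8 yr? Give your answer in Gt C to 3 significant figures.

Residence time τ = M₀/F₀ = 12.21 yr. The eventual steady state is M_∞ = M₀·(F₁/F₀) = 902 × 174/73.9 = 2123.8 Gt C.
The anomaly ΔM(t) = M(t) − M_∞ decays as ΔM₀·e^(−t/τ) with ΔM₀ = 902 − 2123.8 = −1222 Gt C.
At t = 15.8 yr, e^(−t/τ) = e^(−1.294) = 0.2740, so ΔM = −334.8 Gt C and M = 2123.8 − 334.8 = 1789.0 Gt C.

1790 Gt C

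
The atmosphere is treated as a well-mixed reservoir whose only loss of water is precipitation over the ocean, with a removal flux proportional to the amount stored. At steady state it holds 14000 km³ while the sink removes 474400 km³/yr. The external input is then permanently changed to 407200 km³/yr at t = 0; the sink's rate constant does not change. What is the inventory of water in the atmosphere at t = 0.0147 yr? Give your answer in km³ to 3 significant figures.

13200 km³

Residence time τ = M₀/F₀ = 0.02951 yr. The eventual steady state is M_∞ = M₀·(F₁/F₀) = 14000 × 407200/474400 = 12017 km³.
The anomaly ΔM(t) = M(t) − M_∞ decays as ΔM₀·e^(−t/τ) with ΔM₀ = 14000 − 12017 = 1983 km³.
At t = 0.0147 yr, e^(−t/τ) = e^(−0.4981) = 0.6077, so ΔM = 1205 km³ and M = 12017 + 1205 = 13222 km³.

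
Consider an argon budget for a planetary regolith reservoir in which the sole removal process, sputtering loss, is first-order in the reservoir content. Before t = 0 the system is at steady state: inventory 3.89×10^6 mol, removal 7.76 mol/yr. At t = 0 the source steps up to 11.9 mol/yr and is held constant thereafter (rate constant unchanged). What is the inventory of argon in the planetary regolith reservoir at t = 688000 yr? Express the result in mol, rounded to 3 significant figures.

5.44×10^6 mol

Residence time τ = M₀/F₀ = 501300 yr. The eventual steady state is M_∞ = M₀·(F₁/F₀) = 3.89×10^6 × 11.9/7.76 = 5.9653×10^6 mol.
The anomaly ΔM(t) = M(t) − M_∞ decays as ΔM₀·e^(−t/τ) with ΔM₀ = 3.89×10^6 − 5.9653×10^6 = −2.075×10^6 mol.
At t = 688000 yr, e^(−t/τ) = e^(−1.372) = 0.2535, so ΔM = −526100 mol and M = 5.9653×10^6 − 526100 = 5.4393×10^6 mol.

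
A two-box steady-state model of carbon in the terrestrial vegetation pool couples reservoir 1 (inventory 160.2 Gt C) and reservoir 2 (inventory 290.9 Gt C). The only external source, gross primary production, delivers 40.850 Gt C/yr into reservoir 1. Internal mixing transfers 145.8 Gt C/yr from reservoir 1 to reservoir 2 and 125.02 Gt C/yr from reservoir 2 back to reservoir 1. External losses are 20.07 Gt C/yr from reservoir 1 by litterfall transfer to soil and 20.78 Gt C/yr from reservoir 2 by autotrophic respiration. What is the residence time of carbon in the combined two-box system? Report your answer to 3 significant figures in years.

Residence time in the combined system uses the total inventory and the total *external* removal — internal exchanges between the two boxes cancel.
M_total = 160.2 + 290.9 = 451.10 Gt C.
ΣF_external_out = 20.07 + 20.78 = 40.850 Gt C/yr.
τ = M_total / ΣF_ext = 451.10 / 40.850 = 11.04 yr.

11.0 yr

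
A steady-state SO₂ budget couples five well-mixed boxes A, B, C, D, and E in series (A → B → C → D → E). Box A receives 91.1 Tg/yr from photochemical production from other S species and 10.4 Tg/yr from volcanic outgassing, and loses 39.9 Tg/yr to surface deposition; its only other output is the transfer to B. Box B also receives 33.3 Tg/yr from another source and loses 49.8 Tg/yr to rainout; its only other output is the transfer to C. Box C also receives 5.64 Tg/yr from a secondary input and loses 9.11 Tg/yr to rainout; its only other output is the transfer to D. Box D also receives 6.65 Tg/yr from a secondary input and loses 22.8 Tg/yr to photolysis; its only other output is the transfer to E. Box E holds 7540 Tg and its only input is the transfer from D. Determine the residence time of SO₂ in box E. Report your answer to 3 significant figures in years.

Box A: F(A→B) = (91.1 + 10.4) − 39.9 = 61.600 Tg/yr.
Box B: F(B→C) = (61.600 + 33.3) − 49.8 = 45.100 Tg/yr.
Box C: F(C→D) = (45.100 + 5.64) − 9.11 = 41.630 Tg/yr.
Box D: F(D→E) = (41.630 + 6.65) − 22.8 = 25.480 Tg/yr.
Box E throughput = its input = 25.480 Tg/yr; τ = 7540 / 25.480 = 295.9 yr.

296 yr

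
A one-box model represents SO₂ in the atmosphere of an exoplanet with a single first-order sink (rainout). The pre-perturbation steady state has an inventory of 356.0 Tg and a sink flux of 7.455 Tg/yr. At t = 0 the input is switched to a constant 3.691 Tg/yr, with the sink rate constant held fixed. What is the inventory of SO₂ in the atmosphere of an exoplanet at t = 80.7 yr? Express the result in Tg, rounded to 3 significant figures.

209 Tg

The sink rate constant is k = F₀/M₀ = 7.455/356.0 = 0.02094 yr⁻¹.
Solving dM/dt = F₁ − kM with M(0) = M₀ gives M(t) = F₁/k + (M₀ − F₁/k)·e^(−kt).
F₁/k = 3.691/0.02094 = 176.26 Tg; kt = 0.02094 × 80.7 = 1.690, e^(−kt) = 0.1845.
M(80.7) = 176.26 + (356.0 − 176.26) × 0.1845 = 176.26 + 33.17 = 209.43 Tg.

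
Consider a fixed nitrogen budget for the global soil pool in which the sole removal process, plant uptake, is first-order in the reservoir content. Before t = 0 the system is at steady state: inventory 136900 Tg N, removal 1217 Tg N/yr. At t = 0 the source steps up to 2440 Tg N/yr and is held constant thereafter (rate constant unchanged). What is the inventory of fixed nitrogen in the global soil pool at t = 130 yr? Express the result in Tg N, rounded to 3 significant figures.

231000 Tg N

τ = M₀/F₀ = 136900/1217 = 112.5 yr; rate constant k = 1/τ.
New steady state M_∞ = F₁/k = F₁·τ = 2440 × 112.5 = 274470 Tg N.
M(t) = M_∞ + (M₀ − M_∞)·e^(−t/τ); t/τ = 130/112.5 = 1.156, so e^(−t/τ) = 0.3148.
M(t) = 274470 − 137600 × 0.3148 = 231160 Tg N.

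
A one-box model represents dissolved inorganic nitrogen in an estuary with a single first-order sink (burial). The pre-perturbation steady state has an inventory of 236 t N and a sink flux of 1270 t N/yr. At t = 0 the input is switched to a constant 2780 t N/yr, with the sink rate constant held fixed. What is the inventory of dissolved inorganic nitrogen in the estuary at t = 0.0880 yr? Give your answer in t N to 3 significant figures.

Residence time τ = M₀/F₀ = 0.1858 yr. The eventual steady state is M_∞ = M₀·(F₁/F₀) = 236 × 2780/1270 = 516.60 t N.
The anomaly ΔM(t) = M(t) − M_∞ decays as ΔM₀·e^(−t/τ) with ΔM₀ = 236 − 516.60 = −280.6 t N.
At t = 0.0880 yr, e^(−t/τ) = e^(−0.4736) = 0.6228, so ΔM = −174.8 t N and M = 516.60 − 174.8 = 341.85 t N.

342 t N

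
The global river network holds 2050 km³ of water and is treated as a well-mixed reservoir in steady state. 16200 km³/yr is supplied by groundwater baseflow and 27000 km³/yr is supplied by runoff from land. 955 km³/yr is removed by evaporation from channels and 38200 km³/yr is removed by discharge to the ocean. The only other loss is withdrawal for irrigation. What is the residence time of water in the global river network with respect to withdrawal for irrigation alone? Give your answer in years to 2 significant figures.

0.51 yr

At steady state ΣF_in = ΣF_out.
ΣF_in = 16200 + 27000 = 43200 km³/yr.
Withdrawal for irrigation flux = ΣF_in − (955 + 38200) = 43200 − 39160 = 4045 km³/yr.
τ = M / F = 2050 / 4045 = 0.5068 yr.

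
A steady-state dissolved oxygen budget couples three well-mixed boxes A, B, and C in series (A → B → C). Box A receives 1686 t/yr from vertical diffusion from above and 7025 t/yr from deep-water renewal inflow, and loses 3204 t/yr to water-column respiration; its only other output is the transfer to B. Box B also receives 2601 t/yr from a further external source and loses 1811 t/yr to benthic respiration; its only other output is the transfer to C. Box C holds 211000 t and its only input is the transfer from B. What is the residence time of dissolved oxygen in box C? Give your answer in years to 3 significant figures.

Box A: F(A→B) = (1686 + 7025) − 3204 = 5507.0 t/yr.
Box B: F(B→C) = (5507.0 + 2601) − 1811 = 6297.0 t/yr.
Box C throughput = its input = 6297.0 t/yr; τ = 211000 / 6297.0 = 33.51 yr.

33.5 yr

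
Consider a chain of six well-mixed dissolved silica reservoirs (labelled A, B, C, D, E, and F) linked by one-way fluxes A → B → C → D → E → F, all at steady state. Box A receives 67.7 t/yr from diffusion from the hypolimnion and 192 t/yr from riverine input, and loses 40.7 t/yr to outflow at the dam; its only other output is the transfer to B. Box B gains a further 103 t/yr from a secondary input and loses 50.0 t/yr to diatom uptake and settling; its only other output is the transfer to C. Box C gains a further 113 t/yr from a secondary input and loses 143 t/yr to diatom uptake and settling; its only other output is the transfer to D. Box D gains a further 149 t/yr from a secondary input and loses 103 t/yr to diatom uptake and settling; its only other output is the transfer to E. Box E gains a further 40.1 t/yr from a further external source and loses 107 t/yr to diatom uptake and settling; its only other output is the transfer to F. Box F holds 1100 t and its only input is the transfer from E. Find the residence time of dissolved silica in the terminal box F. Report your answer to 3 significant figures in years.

Box A: F(A→B) = (67.7 + 192) − 40.7 = 219.00 t/yr.
Box B: F(B→C) = (219.00 + 103) − 50.0 = 272.00 t/yr.
Box C: F(C→D) = (272.00 + 113) − 143 = 242.00 t/yr.
Box D: F(D→E) = (242.00 + 149) − 103 = 288.00 t/yr.
Box E: F(E→F) = (288.00 + 40.1) − 107 = 221.10 t/yr.
Box F throughput = its input = 221.10 t/yr; τ = 1100 / 221.10 = 4.975 yr.

4.98 yr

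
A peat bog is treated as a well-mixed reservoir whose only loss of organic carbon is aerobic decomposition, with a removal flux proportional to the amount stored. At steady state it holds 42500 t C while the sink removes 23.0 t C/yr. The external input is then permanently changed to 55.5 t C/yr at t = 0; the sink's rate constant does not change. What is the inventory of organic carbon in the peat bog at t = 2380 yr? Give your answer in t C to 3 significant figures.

86000 t C

The sink rate constant is k = F₀/M₀ = 23.0/42500 = 0.0005412 yr⁻¹.
Solving dM/dt = F₁ − kM with M(0) = M₀ gives M(t) = F₁/k + (M₀ − F₁/k)·e^(−kt).
F₁/k = 55.5/0.0005412 = 102550 t C; kt = 0.0005412 × 2380 = 1.288, e^(−kt) = 0.2758.
M(2380) = 102550 + (42500 − 102550) × 0.2758 = 102550 − 16560 = 85990 t C.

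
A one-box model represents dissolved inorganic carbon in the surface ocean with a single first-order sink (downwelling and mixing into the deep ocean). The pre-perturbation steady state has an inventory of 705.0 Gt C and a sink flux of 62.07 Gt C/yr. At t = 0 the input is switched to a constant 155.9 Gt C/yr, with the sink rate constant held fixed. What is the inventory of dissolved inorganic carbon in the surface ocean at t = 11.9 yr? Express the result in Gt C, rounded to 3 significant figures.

1400 Gt C

Residence time τ = M₀/F₀ = 11.36 yr. The eventual steady state is M_∞ = M₀·(F₁/F₀) = 705.0 × 155.9/62.07 = 1770.7 Gt C.
The anomaly ΔM(t) = M(t) − M_∞ decays as ΔM₀·e^(−t/τ) with ΔM₀ = 705.0 − 1770.7 = −1066 Gt C.
At t = 11.9 yr, e^(−t/τ) = e^(−1.048) = 0.3507, so ΔM = −373.8 Gt C and M = 1770.7 − 373.8 = 1396.9 Gt C.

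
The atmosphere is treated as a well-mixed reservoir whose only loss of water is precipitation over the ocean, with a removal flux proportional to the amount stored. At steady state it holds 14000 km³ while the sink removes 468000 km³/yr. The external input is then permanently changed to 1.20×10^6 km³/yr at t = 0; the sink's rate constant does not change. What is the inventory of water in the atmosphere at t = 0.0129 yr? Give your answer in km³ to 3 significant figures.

τ = M₀/F₀ = 14000/468000 = 0.02991 yr; rate constant k = 1/τ.
New steady state M_∞ = F₁/k = F₁·τ = 1.20×10^6 × 0.02991 = 35897 km³.
M(t) = M_∞ + (M₀ − M_∞)·e^(−t/τ); t/τ = 0.0129/0.02991 = 0.4312, so e^(−t/τ) = 0.6497.
M(t) = 35897 − 21900 × 0.6497 = 21670 km³.

21700 km³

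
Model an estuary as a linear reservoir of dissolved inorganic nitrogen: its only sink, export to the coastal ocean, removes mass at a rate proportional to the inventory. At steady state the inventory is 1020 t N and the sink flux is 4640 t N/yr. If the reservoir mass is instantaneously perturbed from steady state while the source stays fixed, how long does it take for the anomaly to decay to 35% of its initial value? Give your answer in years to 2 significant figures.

For a linear reservoir the anomaly decays as exp(−t/τ) with τ = M/F = 1020/4640 = 0.2198 yr.
exp(−t/τ) = 0.35 ⇒ t = −τ ln(0.35) = 0.2198 × 1.050 = 0.2308 yr.

0.23 yr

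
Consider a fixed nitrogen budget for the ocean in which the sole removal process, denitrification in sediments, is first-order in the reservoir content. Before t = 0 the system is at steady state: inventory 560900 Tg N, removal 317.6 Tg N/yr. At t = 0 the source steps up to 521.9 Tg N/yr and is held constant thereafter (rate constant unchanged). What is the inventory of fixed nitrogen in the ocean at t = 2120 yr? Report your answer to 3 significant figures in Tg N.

813000 Tg N

The sink rate constant is k = F₀/M₀ = 317.6/560900 = 0.0005662 yr⁻¹.
Solving dM/dt = F₁ − kM with M(0) = M₀ gives M(t) = F₁/k + (M₀ − F₁/k)·e^(−kt).
F₁/k = 521.9/0.0005662 = 921710 Tg N; kt = 0.0005662 × 2120 = 1.200, e^(−kt) = 0.3011.
M(2120) = 921710 + (560900 − 921710) × 0.3011 = 921710 − 108600 = 813080 Tg N.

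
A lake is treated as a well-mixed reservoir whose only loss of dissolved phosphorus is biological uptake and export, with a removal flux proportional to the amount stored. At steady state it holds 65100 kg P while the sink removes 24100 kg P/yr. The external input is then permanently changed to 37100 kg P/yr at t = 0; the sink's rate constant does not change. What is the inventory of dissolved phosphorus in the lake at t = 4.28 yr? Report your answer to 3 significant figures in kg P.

93000 kg P

The sink rate constant is k = F₀/M₀ = 24100/65100 = 0.3702 yr⁻¹.
Solving dM/dt = F₁ − kM with M(0) = M₀ gives M(t) = F₁/k + (M₀ − F₁/k)·e^(−kt).
F₁/k = 37100/0.3702 = 100220 kg P; kt = 0.3702 × 4.28 = 1.584, e^(−kt) = 0.2051.
M(4.28) = 100220 + (65100 − 100220) × 0.2051 = 100220 − 7201 = 93015 kg P.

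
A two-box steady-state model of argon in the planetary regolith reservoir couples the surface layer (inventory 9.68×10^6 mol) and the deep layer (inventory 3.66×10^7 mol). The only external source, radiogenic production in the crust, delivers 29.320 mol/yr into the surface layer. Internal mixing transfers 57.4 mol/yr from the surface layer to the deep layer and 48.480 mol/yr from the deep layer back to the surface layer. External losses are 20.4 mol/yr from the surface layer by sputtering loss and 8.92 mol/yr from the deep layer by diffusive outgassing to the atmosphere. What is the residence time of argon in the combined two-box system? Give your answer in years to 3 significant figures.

Treat the two boxes together as one reservoir: the mixing fluxes between them are internal recycling, so τ = ΣM / Σ(external losses).
M_total = 9.68×10^6 + 3.66×10^7 = 4.6280×10^7 mol.
ΣF_external_out = 20.4 + 8.92 = 29.320 mol/yr.
τ = M_total / ΣF_ext = 4.6280×10^7 / 29.320 = 1.578×10^6 yr.

1.58×10^6 yr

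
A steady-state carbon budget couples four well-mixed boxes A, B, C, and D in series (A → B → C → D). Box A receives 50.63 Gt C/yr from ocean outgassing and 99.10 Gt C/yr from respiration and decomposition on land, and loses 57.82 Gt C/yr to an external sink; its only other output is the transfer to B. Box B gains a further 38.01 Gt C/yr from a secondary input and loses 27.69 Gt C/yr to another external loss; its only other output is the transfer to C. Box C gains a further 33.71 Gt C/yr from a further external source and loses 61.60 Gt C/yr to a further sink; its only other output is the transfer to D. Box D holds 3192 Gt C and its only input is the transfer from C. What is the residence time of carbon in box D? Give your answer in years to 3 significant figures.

42.9 yr

Box A: F(A→B) = (50.63 + 99.10) − 57.82 = 91.910 Gt C/yr.
Box B: F(B→C) = (91.910 + 38.01) − 27.69 = 102.23 Gt C/yr.
Box C: F(C→D) = (102.23 + 33.71) − 61.60 = 74.340 Gt C/yr.
Box D throughput = its input = 74.340 Gt C/yr; τ = 3192 / 74.340 = 42.94 yr.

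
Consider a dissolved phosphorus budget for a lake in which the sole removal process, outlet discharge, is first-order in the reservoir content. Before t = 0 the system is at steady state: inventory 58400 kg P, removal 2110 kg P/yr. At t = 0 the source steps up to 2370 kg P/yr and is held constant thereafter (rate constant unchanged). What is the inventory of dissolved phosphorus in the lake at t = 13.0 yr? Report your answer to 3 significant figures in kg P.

τ = M₀/F₀ = 58400/2110 = 27.68 yr; rate constant k = 1/τ.
New steady state M_∞ = F₁/k = F₁·τ = 2370 × 27.68 = 65596 kg P.
M(t) = M_∞ + (M₀ − M_∞)·e^(−t/τ); t/τ = 13.0/27.68 = 0.4697, so e^(−t/τ) = 0.6252.
M(t) = 65596 − 7196 × 0.6252 = 61097 kg P.

61100 kg P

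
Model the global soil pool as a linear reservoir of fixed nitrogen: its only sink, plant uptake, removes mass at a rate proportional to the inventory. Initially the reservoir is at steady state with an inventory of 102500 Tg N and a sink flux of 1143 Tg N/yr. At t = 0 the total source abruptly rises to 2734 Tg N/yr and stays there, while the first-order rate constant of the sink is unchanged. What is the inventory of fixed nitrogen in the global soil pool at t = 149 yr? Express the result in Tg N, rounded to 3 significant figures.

218000 Tg N

The sink rate constant is k = F₀/M₀ = 1143/102500 = 0.01115 yr⁻¹.
Solving dM/dt = F₁ − kM with M(0) = M₀ gives M(t) = F₁/k + (M₀ − F₁/k)·e^(−kt).
F₁/k = 2734/0.01115 = 245170 Tg N; kt = 0.01115 × 149 = 1.662, e^(−kt) = 0.1898.
M(149) = 245170 + (102500 − 245170) × 0.1898 = 245170 − 27090 = 218090 Tg N.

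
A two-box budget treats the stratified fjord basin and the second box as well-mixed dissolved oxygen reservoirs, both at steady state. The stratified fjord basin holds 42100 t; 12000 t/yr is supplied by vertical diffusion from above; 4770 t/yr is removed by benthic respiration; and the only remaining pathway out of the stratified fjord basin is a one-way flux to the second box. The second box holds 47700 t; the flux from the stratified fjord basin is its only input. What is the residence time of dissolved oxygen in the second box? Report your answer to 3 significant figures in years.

6.60 yr

Balance the stratified fjord basin: ΣF_in = 12000 t/yr.
Flux to the second box = ΣF_in − (4770) = 7230.0 t/yr.
At steady state the output of the second box equals its input, 7230.0 t/yr.
τ = M / F = 47700 / 7230.0 = 6.598 yr.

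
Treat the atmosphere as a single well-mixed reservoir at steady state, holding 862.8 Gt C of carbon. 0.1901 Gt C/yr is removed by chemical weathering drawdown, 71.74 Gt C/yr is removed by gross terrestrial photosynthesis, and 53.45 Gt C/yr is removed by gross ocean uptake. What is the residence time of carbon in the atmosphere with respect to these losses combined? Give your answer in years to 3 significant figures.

6.88 yr

Total removal = 0.1901 + 71.74 + 53.45 = 125.38 Gt C/yr.
τ = M / ΣF_out = 862.8 / 125.38 = 6.881 yr.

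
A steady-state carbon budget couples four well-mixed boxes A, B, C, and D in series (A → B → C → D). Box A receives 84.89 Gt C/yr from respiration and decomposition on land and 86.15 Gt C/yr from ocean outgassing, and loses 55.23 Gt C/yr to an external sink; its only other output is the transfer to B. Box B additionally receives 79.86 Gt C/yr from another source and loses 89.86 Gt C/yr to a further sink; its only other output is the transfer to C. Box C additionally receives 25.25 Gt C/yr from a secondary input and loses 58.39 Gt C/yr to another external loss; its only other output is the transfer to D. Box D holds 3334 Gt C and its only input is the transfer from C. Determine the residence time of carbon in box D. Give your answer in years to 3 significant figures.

Box A: F(A→B) = (84.89 + 86.15) − 55.23 = 115.81 Gt C/yr.
Box B: F(B→C) = (115.81 + 79.86) − 89.86 = 105.81 Gt C/yr.
Box C: F(C→D) = (105.81 + 25.25) − 58.39 = 72.670 Gt C/yr.
Box D throughput = its input = 72.670 Gt C/yr; τ = 3334 / 72.670 = 45.88 yr.

45.9 yr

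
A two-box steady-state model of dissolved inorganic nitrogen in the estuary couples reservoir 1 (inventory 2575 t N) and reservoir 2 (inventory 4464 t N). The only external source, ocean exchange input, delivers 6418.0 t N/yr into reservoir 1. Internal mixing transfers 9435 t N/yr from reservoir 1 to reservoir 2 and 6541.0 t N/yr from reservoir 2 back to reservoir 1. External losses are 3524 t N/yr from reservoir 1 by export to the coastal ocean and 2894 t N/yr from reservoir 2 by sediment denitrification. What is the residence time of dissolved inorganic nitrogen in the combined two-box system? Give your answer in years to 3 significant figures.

1.10 yr

Treat the two boxes together as one reservoir: the mixing fluxes between them are internal recycling, so τ = ΣM / Σ(external losses).
M_total = 2575 + 4464 = 7039.0 t N.
ΣF_external_out = 3524 + 2894 = 6418.0 t N/yr.
τ = M_total / ΣF_ext = 7039.0 / 6418.0 = 1.097 yr.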